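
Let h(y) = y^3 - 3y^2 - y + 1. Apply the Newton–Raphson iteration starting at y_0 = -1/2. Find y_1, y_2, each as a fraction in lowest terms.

y_1 = -8/11, y_2 = -4467/6589

h'(y) = 3y^2 - 6y - 1.
h(-1/2) = 5/8, h'(-1/2) = 11/4, so y_1 = (-1/2) - (5/8)/(11/4) = -8/11.
h(-8/11) = -325/1331, h'(-8/11) = 599/121, so y_2 = (-8/11) - (-325/1331)/(599/121) = -4467/6589.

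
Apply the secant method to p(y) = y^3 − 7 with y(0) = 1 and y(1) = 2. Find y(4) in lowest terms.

p(1) = −6, p(2) = 1. y(2) = 2 − 1·(2 − 1)/(1 − (−6)) = 13/7.
p(2) = 1, p(13/7) = −204/343. y(3) = (13/7) − (−204/343)·((13/7) − 2)/((−204/343) − 1) = 1045/547.
p(13/7) = −204/343, p(1045/547) = −4505136/163667323. y(4) = (1045/547) − (−4505136/163667323)·((1045/547) − (13/7))/((−4505136/163667323) − (−204/343)) = 99535299/52030837.

99535299/52030837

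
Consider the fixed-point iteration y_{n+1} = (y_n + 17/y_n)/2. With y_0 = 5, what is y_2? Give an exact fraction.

433/105

y_1 = (5 + 17/5)/2 = 21/5.
y_2 = (21/5 + 17/(21/5))/2 = 433/105.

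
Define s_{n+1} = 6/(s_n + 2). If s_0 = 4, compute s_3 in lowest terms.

s_1 = 6/(4 + 2) = 1.
s_2 = 6/(1 + 2) = 2.
s_3 = 6/(2 + 2) = 3/2.

3/2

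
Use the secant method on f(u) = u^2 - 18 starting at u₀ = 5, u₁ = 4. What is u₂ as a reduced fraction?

38/9

f(5) = 7, f(4) = -2. u₂ = 4 - (-2)·(4 - 5)/((-2) - 7) = 38/9.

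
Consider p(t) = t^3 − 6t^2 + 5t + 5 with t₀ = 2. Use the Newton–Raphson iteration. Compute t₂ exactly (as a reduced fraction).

p'(t) = 3t^2 − 12t + 5.
p(2) = −1, p'(2) = −7, so t₁ = 2 − (−1)/(−7) = 13/7.
p(13/7) = −1/343, p'(13/7) = −340/49, so t₂ = (13/7) − (−1/343)/(−340/49) = 4419/2380.

4419/2380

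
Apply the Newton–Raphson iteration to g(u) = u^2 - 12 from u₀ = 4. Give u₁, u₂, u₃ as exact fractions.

u₁ = 7/2, u₂ = 97/28, u₃ = 18817/5432

g'(u) = 2u.
g(4) = 4, g'(4) = 8, so u₁ = 4 - 4/8 = 7/2.
g(7/2) = 1/4, g'(7/2) = 7, so u₂ = (7/2) - (1/4)/7 = 97/28.
g(97/28) = 1/784, g'(97/28) = 97/14, so u₃ = (97/28) - (1/784)/(97/14) = 18817/5432.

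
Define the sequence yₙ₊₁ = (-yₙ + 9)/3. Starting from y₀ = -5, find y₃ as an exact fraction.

y₁ = (-(-5) + 9)/3 = 14/3.
y₂ = (-(14/3) + 9)/3 = 13/9.
y₃ = (-(13/9) + 9)/3 = 68/27.

68/27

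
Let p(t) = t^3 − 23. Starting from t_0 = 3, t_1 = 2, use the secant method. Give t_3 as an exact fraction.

5983/2089

p(3) = 4, p(2) = −15. t_2 = 2 − (−15)·(2 − 3)/((−15) − 4) = 53/19.
p(2) = −15, p(53/19) = −8880/6859. t_3 = (53/19) − (−8880/6859)·((53/19) − 2)/((−8880/6859) − (−15)) = 5983/2089.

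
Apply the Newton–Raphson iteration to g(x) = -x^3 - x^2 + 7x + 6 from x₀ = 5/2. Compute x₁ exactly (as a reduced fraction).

g'(x) = -3x^2 - 2x + 7.
g(5/2) = 13/8, g'(5/2) = -67/4, so x₁ = (5/2) - (13/8)/(-67/4) = 174/67.

174/67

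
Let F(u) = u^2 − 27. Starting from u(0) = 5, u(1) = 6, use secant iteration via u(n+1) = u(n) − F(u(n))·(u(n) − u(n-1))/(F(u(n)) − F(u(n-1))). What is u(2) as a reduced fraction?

57/11

F(5) = −2, F(6) = 9. u(2) = 6 − 9·(6 − 5)/(9 − (−2)) = 57/11.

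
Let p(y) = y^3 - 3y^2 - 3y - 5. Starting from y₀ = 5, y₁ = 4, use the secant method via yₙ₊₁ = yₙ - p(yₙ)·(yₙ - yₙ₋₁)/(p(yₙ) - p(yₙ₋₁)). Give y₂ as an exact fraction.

p(5) = 30, p(4) = -1. y₂ = 4 - (-1)·(4 - 5)/((-1) - 30) = 125/31.

125/31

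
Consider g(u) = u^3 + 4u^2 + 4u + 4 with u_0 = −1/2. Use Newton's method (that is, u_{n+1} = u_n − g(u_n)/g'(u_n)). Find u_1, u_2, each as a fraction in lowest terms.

u_1 = −13/3, u_2 = −2474/693

g'(u) = 3u^2 + 8u + 4.
g(−1/2) = 23/8, g'(−1/2) = 3/4, so u_1 = (−1/2) − (23/8)/(3/4) = −13/3.
g(−13/3) = −529/27, g'(−13/3) = 77/3, so u_2 = (−13/3) − (−529/27)/(77/3) = −2474/693.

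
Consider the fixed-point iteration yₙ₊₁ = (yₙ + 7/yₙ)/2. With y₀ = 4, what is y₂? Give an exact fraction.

y₁ = (4 + 7/4)/2 = 23/8.
y₂ = (23/8 + 7/(23/8))/2 = 977/368.

977/368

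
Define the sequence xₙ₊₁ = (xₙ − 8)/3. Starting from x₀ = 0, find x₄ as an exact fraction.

x₁ = (0 − 8)/3 = −8/3.
x₂ = ((−8/3) − 8)/3 = −32/9.
x₃ = ((−32/9) − 8)/3 = −104/27.
x₄ = ((−104/27) − 8)/3 = −320/81.

−320/81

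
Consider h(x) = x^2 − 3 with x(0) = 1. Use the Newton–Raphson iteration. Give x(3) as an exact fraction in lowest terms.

97/56

h'(x) = 2x.
h(1) = −2, h'(1) = 2, so x(1) = 1 − (−2)/2 = 2.
h(2) = 1, h'(2) = 4, so x(2) = 2 − 1/4 = 7/4.
h(7/4) = 1/16, h'(7/4) = 7/2, so x(3) = (7/4) − (1/16)/(7/2) = 97/56.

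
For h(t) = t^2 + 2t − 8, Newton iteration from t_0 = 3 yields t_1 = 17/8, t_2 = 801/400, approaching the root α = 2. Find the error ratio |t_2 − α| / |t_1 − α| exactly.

1/50

t_1 − α = 17/8 − 2 = 1/8, so |t_1 − α| = 1/8.
t_2 − α = 801/400 − 2 = 1/400, so |t_2 − α| = 1/400.
Ratio = (1/400) / (1/8) = 1/50.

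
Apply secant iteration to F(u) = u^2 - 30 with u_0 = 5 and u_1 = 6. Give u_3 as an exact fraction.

F(5) = -5, F(6) = 6. u_2 = 6 - 6·(6 - 5)/(6 - (-5)) = 60/11.
F(6) = 6, F(60/11) = -30/121. u_3 = (60/11) - (-30/121)·((60/11) - 6)/((-30/121) - 6) = 115/21.

115/21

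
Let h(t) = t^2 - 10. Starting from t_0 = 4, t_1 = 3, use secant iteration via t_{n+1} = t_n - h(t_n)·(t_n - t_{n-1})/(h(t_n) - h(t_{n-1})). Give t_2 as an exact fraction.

h(4) = 6, h(3) = -1. t_2 = 3 - (-1)·(3 - 4)/((-1) - 6) = 22/7.

22/7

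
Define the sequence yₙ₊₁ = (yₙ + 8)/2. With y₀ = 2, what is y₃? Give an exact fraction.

29/4

y₁ = (2 + 8)/2 = 5.
y₂ = (5 + 8)/2 = 13/2.
y₃ = ((13/2) + 8)/2 = 29/4.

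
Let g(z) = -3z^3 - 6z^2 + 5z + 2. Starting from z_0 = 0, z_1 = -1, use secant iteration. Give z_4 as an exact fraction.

g(0) = 2, g(-1) = -6. z_2 = (-1) - (-6)·((-1) - 0)/((-6) - 2) = -1/4.
g(-1) = -6, g(-1/4) = 27/64. z_3 = (-1/4) - (27/64)·((-1/4) - (-1))/((27/64) - (-6)) = -41/137.
g(-1/4) = 27/64, g(-41/137) = 120042/2571353. z_4 = (-41/137) - (120042/2571353)·((-41/137) - (-1/4))/((120042/2571353) - (27/64)) = -698393/2286809.

-698393/2286809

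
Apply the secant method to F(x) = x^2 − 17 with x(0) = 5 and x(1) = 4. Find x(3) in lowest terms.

F(5) = 8, F(4) = −1. x(2) = 4 − (−1)·(4 − 5)/((−1) − 8) = 37/9.
F(4) = −1, F(37/9) = −8/81. x(3) = (37/9) − (−8/81)·((37/9) − 4)/((−8/81) − (−1)) = 301/73.

301/73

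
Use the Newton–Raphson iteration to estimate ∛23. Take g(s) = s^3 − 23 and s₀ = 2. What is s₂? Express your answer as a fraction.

g'(s) = 3s^2.
g(2) = −15, g'(2) = 12, so s₁ = 2 − (−15)/12 = 13/4.
g(13/4) = 725/64, g'(13/4) = 507/16, so s₂ = (13/4) − (725/64)/(507/16) = 2933/1014.

2933/1014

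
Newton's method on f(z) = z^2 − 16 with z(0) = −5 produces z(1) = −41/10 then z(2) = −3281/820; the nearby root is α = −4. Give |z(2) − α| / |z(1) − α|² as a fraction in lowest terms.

5/41

z(1) − α = −41/10 − (−4) = −41/10 + 4 = −1/10, so |z(1) − α| = 1/10.
z(2) − α = −3281/820 − (−4) = −3281/820 + 4 = −1/820, so |z(2) − α| = 1/820.
|z(1) − α|² = 1/100.
Ratio = (1/820) / (1/100) = 5/41.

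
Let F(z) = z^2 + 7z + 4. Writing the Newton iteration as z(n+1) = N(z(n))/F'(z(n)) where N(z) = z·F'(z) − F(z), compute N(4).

F'(z) = 2z + 7.
N(z) = z·F'(z) − F(z) = z·(2z + 7) − (z^2 + 7z + 4) = z^2 − 4.
N(4) = 12.

12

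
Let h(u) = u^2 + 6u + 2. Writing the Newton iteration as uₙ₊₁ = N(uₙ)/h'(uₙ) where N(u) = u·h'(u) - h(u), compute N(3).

7

h'(u) = 2u + 6.
N(u) = u·h'(u) - h(u) = u·(2u + 6) - (u^2 + 6u + 2) = u^2 - 2.
N(3) = 7.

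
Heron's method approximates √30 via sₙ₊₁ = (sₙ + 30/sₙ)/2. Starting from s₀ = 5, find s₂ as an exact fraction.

241/44

s₁ = (5 + 30/5)/2 = 11/2.
s₂ = (11/2 + 30/(11/2))/2 = 241/44.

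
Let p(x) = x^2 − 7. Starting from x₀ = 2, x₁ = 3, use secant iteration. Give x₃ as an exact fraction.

p(2) = −3, p(3) = 2. x₂ = 3 − 2·(3 − 2)/(2 − (−3)) = 13/5.
p(3) = 2, p(13/5) = −6/25. x₃ = (13/5) − (−6/25)·((13/5) − 3)/((−6/25) − 2) = 37/14.

37/14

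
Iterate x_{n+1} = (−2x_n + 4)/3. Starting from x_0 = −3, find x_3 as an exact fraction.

x_1 = (−2·(−3) + 4)/3 = 10/3.
x_2 = (−2·(10/3) + 4)/3 = −8/9.
x_3 = (−2·(−8/9) + 4)/3 = 52/27.

52/27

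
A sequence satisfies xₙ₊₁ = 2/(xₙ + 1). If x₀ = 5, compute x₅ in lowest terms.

x₁ = 2/(5 + 1) = 1/3.
x₂ = 2/(1/3 + 1) = 3/2.
x₃ = 2/(3/2 + 1) = 4/5.
x₄ = 2/(4/5 + 1) = 10/9.
x₅ = 2/(10/9 + 1) = 18/19.

18/19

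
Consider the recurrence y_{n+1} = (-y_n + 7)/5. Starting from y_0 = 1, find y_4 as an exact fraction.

y_1 = (-1 + 7)/5 = 6/5.
y_2 = (-(6/5) + 7)/5 = 29/25.
y_3 = (-(29/25) + 7)/5 = 146/125.
y_4 = (-(146/125) + 7)/5 = 729/625.

729/625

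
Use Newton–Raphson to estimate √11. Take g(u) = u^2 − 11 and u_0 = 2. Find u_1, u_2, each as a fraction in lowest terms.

u_1 = 15/4, u_2 = 401/120

g'(u) = 2u.
g(2) = −7, g'(2) = 4, so u_1 = 2 − (−7)/4 = 15/4.
g(15/4) = 49/16, g'(15/4) = 15/2, so u_2 = (15/4) − (49/16)/(15/2) = 401/120.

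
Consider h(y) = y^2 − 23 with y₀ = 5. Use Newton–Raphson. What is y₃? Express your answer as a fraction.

2649601/552480

h'(y) = 2y.
h(5) = 2, h'(5) = 10, so y₁ = 5 − 2/10 = 24/5.
h(24/5) = 1/25, h'(24/5) = 48/5, so y₂ = (24/5) − (1/25)/(48/5) = 1151/240.
h(1151/240) = 1/57600, h'(1151/240) = 1151/120, so y₃ = (1151/240) − (1/57600)/(1151/120) = 2649601/552480.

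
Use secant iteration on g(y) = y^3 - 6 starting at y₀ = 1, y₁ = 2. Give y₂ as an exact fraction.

g(1) = -5, g(2) = 2. y₂ = 2 - 2·(2 - 1)/(2 - (-5)) = 12/7.

12/7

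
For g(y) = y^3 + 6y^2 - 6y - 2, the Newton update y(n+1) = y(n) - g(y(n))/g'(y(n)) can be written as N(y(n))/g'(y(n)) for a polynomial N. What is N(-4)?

-30

g'(y) = 3y^2 + 12y - 6.
N(y) = y·g'(y) - g(y) = y·(3y^2 + 12y - 6) - (y^3 + 6y^2 - 6y - 2) = 2y^3 + 6y^2 + 2.
N(-4) = -30.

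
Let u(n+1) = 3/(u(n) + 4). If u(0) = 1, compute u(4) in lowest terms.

u(1) = 3/(1 + 4) = 3/5.
u(2) = 3/(3/5 + 4) = 15/23.
u(3) = 3/(15/23 + 4) = 69/107.
u(4) = 3/(69/107 + 4) = 321/497.

321/497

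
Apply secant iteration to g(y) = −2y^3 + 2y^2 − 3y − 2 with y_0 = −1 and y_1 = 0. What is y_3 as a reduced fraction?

g(−1) = 5, g(0) = −2. y_2 = 0 − (−2)·(0 − (−1))/((−2) − 5) = −2/7.
g(0) = −2, g(−2/7) = −320/343. y_3 = (−2/7) − (−320/343)·((−2/7) − 0)/((−320/343) − (−2)) = −98/183.

−98/183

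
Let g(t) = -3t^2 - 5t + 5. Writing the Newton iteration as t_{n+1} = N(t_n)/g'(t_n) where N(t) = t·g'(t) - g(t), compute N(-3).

g'(t) = -6t - 5.
N(t) = t·g'(t) - g(t) = t·(-6t - 5) - (-3t^2 - 5t + 5) = -3t^2 - 5.
N(-3) = -32.

-32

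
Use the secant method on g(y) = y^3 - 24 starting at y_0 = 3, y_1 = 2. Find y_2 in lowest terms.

54/19

g(3) = 3, g(2) = -16. y_2 = 2 - (-16)·(2 - 3)/((-16) - 3) = 54/19.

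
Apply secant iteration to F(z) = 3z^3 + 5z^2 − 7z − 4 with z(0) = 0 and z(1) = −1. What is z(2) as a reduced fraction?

−4/9

F(0) = −4, F(−1) = 5. z(2) = (−1) − 5·((−1) − 0)/(5 − (−4)) = −4/9.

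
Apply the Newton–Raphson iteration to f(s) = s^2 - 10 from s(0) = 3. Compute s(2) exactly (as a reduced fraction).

f'(s) = 2s.
f(3) = -1, f'(3) = 6, so s(1) = 3 - (-1)/6 = 19/6.
f(19/6) = 1/36, f'(19/6) = 19/3, so s(2) = (19/6) - (1/36)/(19/3) = 721/228.

721/228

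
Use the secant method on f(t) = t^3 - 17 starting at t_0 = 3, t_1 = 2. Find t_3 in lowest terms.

4709/1813

f(3) = 10, f(2) = -9. t_2 = 2 - (-9)·(2 - 3)/((-9) - 10) = 47/19.
f(2) = -9, f(47/19) = -12780/6859. t_3 = (47/19) - (-12780/6859)·((47/19) - 2)/((-12780/6859) - (-9)) = 4709/1813.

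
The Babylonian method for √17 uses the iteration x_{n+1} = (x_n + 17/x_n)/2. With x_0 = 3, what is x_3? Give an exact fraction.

25889/6279

x_1 = (3 + 17/3)/2 = 13/3.
x_2 = (13/3 + 17/(13/3))/2 = 161/39.
x_3 = (161/39 + 17/(161/39))/2 = 25889/6279.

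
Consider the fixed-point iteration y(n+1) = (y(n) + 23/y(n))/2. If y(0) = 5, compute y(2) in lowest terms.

y(1) = (5 + 23/5)/2 = 24/5.
y(2) = (24/5 + 23/(24/5))/2 = 1151/240.

1151/240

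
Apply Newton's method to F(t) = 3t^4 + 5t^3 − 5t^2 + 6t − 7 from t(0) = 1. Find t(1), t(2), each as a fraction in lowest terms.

F'(t) = 12t^3 + 15t^2 − 10t + 6.
F(1) = 2, F'(1) = 23, so t(1) = 1 − 2/23 = 21/23.
F(21/23) = 56168/279841, F'(21/23) = 225189/12167, so t(2) = (21/23) − (56168/279841)/(225189/12167) = 4672801/5179347.

t(1) = 21/23, t(2) = 4672801/5179347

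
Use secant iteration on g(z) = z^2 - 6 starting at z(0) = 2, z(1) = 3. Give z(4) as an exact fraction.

g(2) = -2, g(3) = 3. z(2) = 3 - 3·(3 - 2)/(3 - (-2)) = 12/5.
g(3) = 3, g(12/5) = -6/25. z(3) = (12/5) - (-6/25)·((12/5) - 3)/((-6/25) - 3) = 22/9.
g(12/5) = -6/25, g(22/9) = -2/81. z(4) = (22/9) - (-2/81)·((22/9) - (12/5))/((-2/81) - (-6/25)) = 267/109.

267/109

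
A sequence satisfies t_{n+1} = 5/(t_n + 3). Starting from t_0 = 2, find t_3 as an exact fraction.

t_1 = 5/(2 + 3) = 1.
t_2 = 5/(1 + 3) = 5/4.
t_3 = 5/(5/4 + 3) = 20/17.

20/17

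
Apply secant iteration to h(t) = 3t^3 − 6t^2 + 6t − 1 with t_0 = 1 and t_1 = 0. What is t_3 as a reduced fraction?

h(1) = 2, h(0) = −1. t_2 = 0 − (−1)·(0 − 1)/((−1) − 2) = 1/3.
h(0) = −1, h(1/3) = 4/9. t_3 = (1/3) − (4/9)·((1/3) − 0)/((4/9) − (−1)) = 3/13.

3/13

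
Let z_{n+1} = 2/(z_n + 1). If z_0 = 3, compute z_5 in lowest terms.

26/27

z_1 = 2/(3 + 1) = 1/2.
z_2 = 2/(1/2 + 1) = 4/3.
z_3 = 2/(4/3 + 1) = 6/7.
z_4 = 2/(6/7 + 1) = 14/13.
z_5 = 2/(14/13 + 1) = 26/27.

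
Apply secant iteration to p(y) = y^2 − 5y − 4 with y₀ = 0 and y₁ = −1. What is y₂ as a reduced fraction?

−2/3

p(0) = −4, p(−1) = 2. y₂ = (−1) − 2·((−1) − 0)/(2 − (−4)) = −2/3.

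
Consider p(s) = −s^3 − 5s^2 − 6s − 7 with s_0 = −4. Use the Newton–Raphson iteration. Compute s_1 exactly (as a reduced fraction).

p'(s) = −3s^2 − 10s − 6.
p(−4) = 1, p'(−4) = −14, so s_1 = (−4) − 1/(−14) = −55/14.

−55/14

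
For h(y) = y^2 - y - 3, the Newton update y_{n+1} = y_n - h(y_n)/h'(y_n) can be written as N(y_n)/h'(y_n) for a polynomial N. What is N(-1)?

h'(y) = 2y - 1.
N(y) = y·h'(y) - h(y) = y·(2y - 1) - (y^2 - y - 3) = y^2 + 3.
N(-1) = 4.

4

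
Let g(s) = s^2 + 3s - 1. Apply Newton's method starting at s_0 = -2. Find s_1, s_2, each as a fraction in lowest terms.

s_1 = -5, s_2 = -26/7

g'(s) = 2s + 3.
g(-2) = -3, g'(-2) = -1, so s_1 = (-2) - (-3)/(-1) = -5.
g(-5) = 9, g'(-5) = -7, so s_2 = (-5) - 9/(-7) = -26/7.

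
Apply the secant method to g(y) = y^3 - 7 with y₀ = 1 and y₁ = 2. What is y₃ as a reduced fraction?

1045/547

g(1) = -6, g(2) = 1. y₂ = 2 - 1·(2 - 1)/(1 - (-6)) = 13/7.
g(2) = 1, g(13/7) = -204/343. y₃ = (13/7) - (-204/343)·((13/7) - 2)/((-204/343) - 1) = 1045/547.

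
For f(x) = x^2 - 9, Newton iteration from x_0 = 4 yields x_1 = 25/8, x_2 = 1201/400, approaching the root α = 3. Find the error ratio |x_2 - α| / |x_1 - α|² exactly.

x_1 - α = 25/8 - 3 = 1/8, so |x_1 - α| = 1/8.
x_2 - α = 1201/400 - 3 = 1/400, so |x_2 - α| = 1/400.
|x_1 - α|² = 1/64.
Ratio = (1/400) / (1/64) = 4/25.

4/25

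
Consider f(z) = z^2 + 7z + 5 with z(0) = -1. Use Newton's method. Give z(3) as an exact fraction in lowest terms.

-79244/98145

f'(z) = 2z + 7.
f(-1) = -1, f'(-1) = 5, so z(1) = (-1) - (-1)/5 = -4/5.
f(-4/5) = 1/25, f'(-4/5) = 27/5, so z(2) = (-4/5) - (1/25)/(27/5) = -109/135.
f(-109/135) = 1/18225, f'(-109/135) = 727/135, so z(3) = (-109/135) - (1/18225)/(727/135) = -79244/98145.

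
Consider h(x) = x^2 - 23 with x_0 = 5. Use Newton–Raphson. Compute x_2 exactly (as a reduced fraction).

1151/240

h'(x) = 2x.
h(5) = 2, h'(5) = 10, so x_1 = 5 - 2/10 = 24/5.
h(24/5) = 1/25, h'(24/5) = 48/5, so x_2 = (24/5) - (1/25)/(48/5) = 1151/240.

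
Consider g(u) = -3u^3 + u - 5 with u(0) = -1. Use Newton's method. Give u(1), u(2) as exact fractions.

u(1) = -11/8, u(2) = -5273/4100

g'(u) = -9u^2 + 1.
g(-1) = -3, g'(-1) = -8, so u(1) = (-1) - (-3)/(-8) = -11/8.
g(-11/8) = 729/512, g'(-11/8) = -1025/64, so u(2) = (-11/8) - (729/512)/(-1025/64) = -5273/4100.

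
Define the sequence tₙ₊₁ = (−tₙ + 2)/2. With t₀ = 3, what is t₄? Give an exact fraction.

t₁ = (−3 + 2)/2 = −1/2.
t₂ = (−(−1/2) + 2)/2 = 5/4.
t₃ = (−(5/4) + 2)/2 = 3/8.
t₄ = (−(3/8) + 2)/2 = 13/16.

13/16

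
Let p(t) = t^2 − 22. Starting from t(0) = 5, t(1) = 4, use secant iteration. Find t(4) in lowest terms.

1712/365

p(5) = 3, p(4) = −6. t(2) = 4 − (−6)·(4 − 5)/((−6) − 3) = 14/3.
p(4) = −6, p(14/3) = −2/9. t(3) = (14/3) − (−2/9)·((14/3) − 4)/((−2/9) − (−6)) = 61/13.
p(14/3) = −2/9, p(61/13) = 3/169. t(4) = (61/13) − (3/169)·((61/13) − (14/3))/((3/169) − (−2/9)) = 1712/365.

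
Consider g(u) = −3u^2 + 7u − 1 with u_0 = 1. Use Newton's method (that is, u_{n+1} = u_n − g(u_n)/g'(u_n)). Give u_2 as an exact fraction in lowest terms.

−11/19

g'(u) = −6u + 7.
g(1) = 3, g'(1) = 1, so u_1 = 1 − 3/1 = −2.
g(−2) = −27, g'(−2) = 19, so u_2 = (−2) − (−27)/19 = −11/19.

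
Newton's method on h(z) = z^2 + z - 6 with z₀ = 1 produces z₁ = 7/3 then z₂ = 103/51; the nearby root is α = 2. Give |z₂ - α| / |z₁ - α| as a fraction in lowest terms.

z₁ - α = 7/3 - 2 = 1/3, so |z₁ - α| = 1/3.
z₂ - α = 103/51 - 2 = 1/51, so |z₂ - α| = 1/51.
Ratio = (1/51) / (1/3) = 1/17.

1/17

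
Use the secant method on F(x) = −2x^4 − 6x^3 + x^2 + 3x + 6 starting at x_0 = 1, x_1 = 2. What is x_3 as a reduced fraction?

2542786/2421377

F(1) = 2, F(2) = −64. x_2 = 2 − (−64)·(2 − 1)/((−64) − 2) = 34/33.
F(2) = −64, F(34/33) = 1585120/1185921. x_3 = (34/33) − (1585120/1185921)·((34/33) − 2)/((1585120/1185921) − (−64)) = 2542786/2421377.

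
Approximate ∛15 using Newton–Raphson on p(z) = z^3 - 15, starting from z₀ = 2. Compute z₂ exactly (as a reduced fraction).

p'(z) = 3z^2.
p(2) = -7, p'(2) = 12, so z₁ = 2 - (-7)/12 = 31/12.
p(31/12) = 3871/1728, p'(31/12) = 961/48, so z₂ = (31/12) - (3871/1728)/(961/48) = 42751/17298.

42751/17298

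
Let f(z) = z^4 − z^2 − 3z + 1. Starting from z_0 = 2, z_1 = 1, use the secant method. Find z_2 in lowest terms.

f(2) = 7, f(1) = −2. z_2 = 1 − (−2)·(1 − 2)/((−2) − 7) = 11/9.

11/9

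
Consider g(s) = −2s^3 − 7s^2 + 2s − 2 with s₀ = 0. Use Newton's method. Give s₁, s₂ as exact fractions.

g'(s) = −6s^2 − 14s + 2.
g(0) = −2, g'(0) = 2, so s₁ = 0 − (−2)/2 = 1.
g(1) = −9, g'(1) = −18, so s₂ = 1 − (−9)/(−18) = 1/2.

s₁ = 1, s₂ = 1/2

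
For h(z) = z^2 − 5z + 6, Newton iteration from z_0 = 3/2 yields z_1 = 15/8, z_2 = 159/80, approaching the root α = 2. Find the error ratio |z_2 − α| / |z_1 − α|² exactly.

z_1 − α = 15/8 − 2 = −1/8, so |z_1 − α| = 1/8.
z_2 − α = 159/80 − 2 = −1/80, so |z_2 − α| = 1/80.
|z_1 − α|² = 1/64.
Ratio = (1/80) / (1/64) = 4/5.

4/5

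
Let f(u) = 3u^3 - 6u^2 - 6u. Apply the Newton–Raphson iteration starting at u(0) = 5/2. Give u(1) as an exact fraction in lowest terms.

25/9

f'(u) = 9u^2 - 12u - 6.
f(5/2) = -45/8, f'(5/2) = 81/4, so u(1) = (5/2) - (-45/8)/(81/4) = 25/9.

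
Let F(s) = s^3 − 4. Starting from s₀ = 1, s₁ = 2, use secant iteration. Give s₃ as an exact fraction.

F(1) = −3, F(2) = 4. s₂ = 2 − 4·(2 − 1)/(4 − (−3)) = 10/7.
F(2) = 4, F(10/7) = −372/343. s₃ = (10/7) − (−372/343)·((10/7) − 2)/((−372/343) − 4) = 169/109.

169/109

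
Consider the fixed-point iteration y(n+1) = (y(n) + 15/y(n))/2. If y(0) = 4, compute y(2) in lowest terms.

1921/496

y(1) = (4 + 15/4)/2 = 31/8.
y(2) = (31/8 + 15/(31/8))/2 = 1921/496.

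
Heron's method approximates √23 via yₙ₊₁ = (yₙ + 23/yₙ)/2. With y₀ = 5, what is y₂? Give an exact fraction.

1151/240

y₁ = (5 + 23/5)/2 = 24/5.
y₂ = (24/5 + 23/(24/5))/2 = 1151/240.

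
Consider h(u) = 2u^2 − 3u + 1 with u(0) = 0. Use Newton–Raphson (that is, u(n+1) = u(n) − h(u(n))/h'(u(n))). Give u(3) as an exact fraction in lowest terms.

h'(u) = 4u − 3.
h(0) = 1, h'(0) = −3, so u(1) = 0 − 1/(−3) = 1/3.
h(1/3) = 2/9, h'(1/3) = −5/3, so u(2) = (1/3) − (2/9)/(−5/3) = 7/15.
h(7/15) = 8/225, h'(7/15) = −17/15, so u(3) = (7/15) − (8/225)/(−17/15) = 127/255.

127/255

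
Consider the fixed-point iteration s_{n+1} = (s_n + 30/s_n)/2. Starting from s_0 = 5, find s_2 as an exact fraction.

s_1 = (5 + 30/5)/2 = 11/2.
s_2 = (11/2 + 30/(11/2))/2 = 241/44.

241/44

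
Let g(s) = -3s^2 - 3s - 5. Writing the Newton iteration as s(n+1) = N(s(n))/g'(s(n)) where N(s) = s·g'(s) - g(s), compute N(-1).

g'(s) = -6s - 3.
N(s) = s·g'(s) - g(s) = s·(-6s - 3) - (-3s^2 - 3s - 5) = -3s^2 + 5.
N(-1) = 2.

2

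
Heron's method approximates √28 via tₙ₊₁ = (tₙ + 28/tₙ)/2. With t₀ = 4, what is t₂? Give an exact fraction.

233/44

t₁ = (4 + 28/4)/2 = 11/2.
t₂ = (11/2 + 28/(11/2))/2 = 233/44.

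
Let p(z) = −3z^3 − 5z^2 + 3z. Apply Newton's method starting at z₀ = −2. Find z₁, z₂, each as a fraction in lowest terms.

z₁ = −28/13, z₂ = −80752/37817

p'(z) = −9z^2 − 10z + 3.
p(−2) = −2, p'(−2) = −13, so z₁ = (−2) − (−2)/(−13) = −28/13.
p(−28/13) = 700/2197, p'(−28/13) = −2909/169, so z₂ = (−28/13) − (700/2197)/(−2909/169) = −80752/37817.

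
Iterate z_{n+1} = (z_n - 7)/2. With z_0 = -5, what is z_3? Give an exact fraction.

-27/4

z_1 = ((-5) - 7)/2 = -6.
z_2 = ((-6) - 7)/2 = -13/2.
z_3 = ((-13/2) - 7)/2 = -27/4.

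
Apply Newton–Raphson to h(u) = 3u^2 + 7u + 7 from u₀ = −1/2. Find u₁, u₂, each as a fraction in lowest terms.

u₁ = −25/16, u₂ = −83/608

h'(u) = 6u + 7.
h(−1/2) = 17/4, h'(−1/2) = 4, so u₁ = (−1/2) − (17/4)/4 = −25/16.
h(−25/16) = 867/256, h'(−25/16) = −19/8, so u₂ = (−25/16) − (867/256)/(−19/8) = −83/608.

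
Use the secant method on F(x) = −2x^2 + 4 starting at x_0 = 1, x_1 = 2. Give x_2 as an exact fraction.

F(1) = 2, F(2) = −4. x_2 = 2 − (−4)·(2 − 1)/((−4) − 2) = 4/3.

4/3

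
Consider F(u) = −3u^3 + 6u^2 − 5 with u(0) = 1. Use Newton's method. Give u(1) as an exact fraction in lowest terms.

F'(u) = −9u^2 + 12u.
F(1) = −2, F'(1) = 3, so u(1) = 1 − (−2)/3 = 5/3.

5/3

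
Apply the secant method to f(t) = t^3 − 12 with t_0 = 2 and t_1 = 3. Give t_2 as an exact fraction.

f(2) = −4, f(3) = 15. t_2 = 3 − 15·(3 − 2)/(15 − (−4)) = 42/19.

42/19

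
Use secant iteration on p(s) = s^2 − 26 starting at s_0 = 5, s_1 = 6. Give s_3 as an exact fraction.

311/61

p(5) = −1, p(6) = 10. s_2 = 6 − 10·(6 − 5)/(10 − (−1)) = 56/11.
p(6) = 10, p(56/11) = −10/121. s_3 = (56/11) − (−10/121)·((56/11) − 6)/((−10/121) − 10) = 311/61.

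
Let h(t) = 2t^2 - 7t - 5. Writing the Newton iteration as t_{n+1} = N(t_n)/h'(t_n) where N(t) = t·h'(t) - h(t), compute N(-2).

h'(t) = 4t - 7.
N(t) = t·h'(t) - h(t) = t·(4t - 7) - (2t^2 - 7t - 5) = 2t^2 + 5.
N(-2) = 13.

13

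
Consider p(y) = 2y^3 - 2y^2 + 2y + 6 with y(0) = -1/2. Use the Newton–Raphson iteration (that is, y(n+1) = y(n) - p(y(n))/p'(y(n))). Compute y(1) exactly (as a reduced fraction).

p'(y) = 6y^2 - 4y + 2.
p(-1/2) = 17/4, p'(-1/2) = 11/2, so y(1) = (-1/2) - (17/4)/(11/2) = -14/11.

-14/11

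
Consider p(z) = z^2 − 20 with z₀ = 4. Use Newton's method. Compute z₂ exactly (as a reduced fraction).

p'(z) = 2z.
p(4) = −4, p'(4) = 8, so z₁ = 4 − (−4)/8 = 9/2.
p(9/2) = 1/4, p'(9/2) = 9, so z₂ = (9/2) − (1/4)/9 = 161/36.

161/36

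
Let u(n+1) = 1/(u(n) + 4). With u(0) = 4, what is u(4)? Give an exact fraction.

140/593

u(1) = 1/(4 + 4) = 1/8.
u(2) = 1/(1/8 + 4) = 8/33.
u(3) = 1/(8/33 + 4) = 33/140.
u(4) = 1/(33/140 + 4) = 140/593.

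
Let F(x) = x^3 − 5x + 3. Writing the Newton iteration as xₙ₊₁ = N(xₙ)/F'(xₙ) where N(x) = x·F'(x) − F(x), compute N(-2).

F'(x) = 3x^2 − 5.
N(x) = x·F'(x) − F(x) = x·(3x^2 − 5) − (x^3 − 5x + 3) = 2x^3 − 3.
N(-2) = −19.

−19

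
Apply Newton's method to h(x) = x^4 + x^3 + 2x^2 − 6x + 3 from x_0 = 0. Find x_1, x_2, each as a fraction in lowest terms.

h'(x) = 4x^3 + 3x^2 + 4x − 6.
h(0) = 3, h'(0) = −6, so x_1 = 0 − 3/(−6) = 1/2.
h(1/2) = 11/16, h'(1/2) = −11/4, so x_2 = (1/2) − (11/16)/(−11/4) = 3/4.

x_1 = 1/2, x_2 = 3/4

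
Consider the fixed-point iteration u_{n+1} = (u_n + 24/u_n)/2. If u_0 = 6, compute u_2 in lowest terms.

u_1 = (6 + 24/6)/2 = 5.
u_2 = (5 + 24/5)/2 = 49/10.

49/10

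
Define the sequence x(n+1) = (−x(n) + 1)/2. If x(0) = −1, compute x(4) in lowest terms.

1/4

x(1) = (−(−1) + 1)/2 = 1.
x(2) = (−1 + 1)/2 = 0.
x(3) = (−0 + 1)/2 = 1/2.
x(4) = (−(1/2) + 1)/2 = 1/4.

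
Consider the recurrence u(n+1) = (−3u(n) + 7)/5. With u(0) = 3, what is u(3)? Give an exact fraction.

52/125

u(1) = (−3·3 + 7)/5 = −2/5.
u(2) = (−3·(−2/5) + 7)/5 = 41/25.
u(3) = (−3·(41/25) + 7)/5 = 52/125.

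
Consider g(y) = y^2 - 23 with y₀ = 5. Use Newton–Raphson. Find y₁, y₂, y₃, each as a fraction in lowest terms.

g'(y) = 2y.
g(5) = 2, g'(5) = 10, so y₁ = 5 - 2/10 = 24/5.
g(24/5) = 1/25, g'(24/5) = 48/5, so y₂ = (24/5) - (1/25)/(48/5) = 1151/240.
g(1151/240) = 1/57600, g'(1151/240) = 1151/120, so y₃ = (1151/240) - (1/57600)/(1151/120) = 2649601/552480.

y₁ = 24/5, y₂ = 1151/240, y₃ = 2649601/552480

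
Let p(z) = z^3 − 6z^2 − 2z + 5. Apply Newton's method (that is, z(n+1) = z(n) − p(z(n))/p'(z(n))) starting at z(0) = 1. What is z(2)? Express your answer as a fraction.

p'(z) = 3z^2 − 12z − 2.
p(1) = −2, p'(1) = −11, so z(1) = 1 − (−2)/(−11) = 9/11.
p(9/11) = −140/1331, p'(9/11) = −1187/121, so z(2) = (9/11) − (−140/1331)/(−1187/121) = 10543/13057.

10543/13057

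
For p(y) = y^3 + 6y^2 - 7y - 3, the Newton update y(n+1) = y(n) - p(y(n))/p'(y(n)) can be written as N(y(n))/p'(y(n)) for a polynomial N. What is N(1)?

p'(y) = 3y^2 + 12y - 7.
N(y) = y·p'(y) - p(y) = y·(3y^2 + 12y - 7) - (y^3 + 6y^2 - 7y - 3) = 2y^3 + 6y^2 + 3.
N(1) = 11.

11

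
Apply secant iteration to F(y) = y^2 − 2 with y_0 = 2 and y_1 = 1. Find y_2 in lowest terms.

4/3

F(2) = 2, F(1) = −1. y_2 = 1 − (−1)·(1 − 2)/((−1) − 2) = 4/3.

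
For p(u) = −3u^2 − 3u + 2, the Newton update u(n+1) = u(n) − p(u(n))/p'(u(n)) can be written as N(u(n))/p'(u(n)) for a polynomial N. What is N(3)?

p'(u) = −6u − 3.
N(u) = u·p'(u) − p(u) = u·(−6u − 3) − (−3u^2 − 3u + 2) = −3u^2 − 2.
N(3) = −29.

−29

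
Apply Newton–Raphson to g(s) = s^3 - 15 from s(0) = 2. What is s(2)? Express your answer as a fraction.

42751/17298

g'(s) = 3s^2.
g(2) = -7, g'(2) = 12, so s(1) = 2 - (-7)/12 = 31/12.
g(31/12) = 3871/1728, g'(31/12) = 961/48, so s(2) = (31/12) - (3871/1728)/(961/48) = 42751/17298.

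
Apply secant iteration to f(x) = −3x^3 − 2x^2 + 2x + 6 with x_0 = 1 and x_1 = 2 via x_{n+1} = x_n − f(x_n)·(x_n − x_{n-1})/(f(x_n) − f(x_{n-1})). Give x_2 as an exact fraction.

f(1) = 3, f(2) = −22. x_2 = 2 − (−22)·(2 − 1)/((−22) − 3) = 28/25.

28/25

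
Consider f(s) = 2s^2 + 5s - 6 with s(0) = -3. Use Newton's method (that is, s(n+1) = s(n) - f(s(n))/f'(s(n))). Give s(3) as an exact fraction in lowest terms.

-5275806/1558123

f'(s) = 4s + 5.
f(-3) = -3, f'(-3) = -7, so s(1) = (-3) - (-3)/(-7) = -24/7.
f(-24/7) = 18/49, f'(-24/7) = -61/7, so s(2) = (-24/7) - (18/49)/(-61/7) = -1446/427.
f(-1446/427) = 648/182329, f'(-1446/427) = -3649/427, so s(3) = (-1446/427) - (648/182329)/(-3649/427) = -5275806/1558123.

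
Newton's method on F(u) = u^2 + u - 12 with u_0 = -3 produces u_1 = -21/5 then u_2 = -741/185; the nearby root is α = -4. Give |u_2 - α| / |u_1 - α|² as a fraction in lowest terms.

5/37

u_1 - α = -21/5 - (-4) = -21/5 + 4 = -1/5, so |u_1 - α| = 1/5.
u_2 - α = -741/185 - (-4) = -741/185 + 4 = -1/185, so |u_2 - α| = 1/185.
|u_1 - α|² = 1/25.
Ratio = (1/185) / (1/25) = 5/37.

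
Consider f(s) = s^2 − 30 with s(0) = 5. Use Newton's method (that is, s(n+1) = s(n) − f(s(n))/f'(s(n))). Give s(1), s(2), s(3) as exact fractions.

s(1) = 11/2, s(2) = 241/44, s(3) = 116161/21208

f'(s) = 2s.
f(5) = −5, f'(5) = 10, so s(1) = 5 − (−5)/10 = 11/2.
f(11/2) = 1/4, f'(11/2) = 11, so s(2) = (11/2) − (1/4)/11 = 241/44.
f(241/44) = 1/1936, f'(241/44) = 241/22, so s(3) = (241/44) − (1/1936)/(241/22) = 116161/21208.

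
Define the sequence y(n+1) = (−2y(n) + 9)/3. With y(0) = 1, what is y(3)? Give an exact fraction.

y(1) = (−2·1 + 9)/3 = 7/3.
y(2) = (−2·(7/3) + 9)/3 = 13/9.
y(3) = (−2·(13/9) + 9)/3 = 55/27.

55/27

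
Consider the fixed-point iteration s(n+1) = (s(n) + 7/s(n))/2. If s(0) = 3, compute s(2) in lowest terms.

s(1) = (3 + 7/3)/2 = 8/3.
s(2) = (8/3 + 7/(8/3))/2 = 127/48.

127/48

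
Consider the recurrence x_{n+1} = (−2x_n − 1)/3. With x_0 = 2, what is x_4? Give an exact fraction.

19/81

x_1 = (−2·2 − 1)/3 = −5/3.
x_2 = (−2·(−5/3) − 1)/3 = 7/9.
x_3 = (−2·(7/9) − 1)/3 = −23/27.
x_4 = (−2·(−23/27) − 1)/3 = 19/81.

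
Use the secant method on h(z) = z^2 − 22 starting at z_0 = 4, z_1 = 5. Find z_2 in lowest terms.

h(4) = −6, h(5) = 3. z_2 = 5 − 3·(5 − 4)/(3 − (−6)) = 14/3.

14/3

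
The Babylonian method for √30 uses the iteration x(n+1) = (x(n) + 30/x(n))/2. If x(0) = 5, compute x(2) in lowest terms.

x(1) = (5 + 30/5)/2 = 11/2.
x(2) = (11/2 + 30/(11/2))/2 = 241/44.

241/44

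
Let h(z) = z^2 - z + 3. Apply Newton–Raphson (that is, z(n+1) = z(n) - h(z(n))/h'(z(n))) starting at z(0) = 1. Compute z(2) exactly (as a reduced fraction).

h'(z) = 2z - 1.
h(1) = 3, h'(1) = 1, so z(1) = 1 - 3/1 = -2.
h(-2) = 9, h'(-2) = -5, so z(2) = (-2) - 9/(-5) = -1/5.

-1/5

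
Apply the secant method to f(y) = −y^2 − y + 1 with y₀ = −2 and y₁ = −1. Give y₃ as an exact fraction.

f(−2) = −1, f(−1) = 1. y₂ = (−1) − 1·((−1) − (−2))/(1 − (−1)) = −3/2.
f(−1) = 1, f(−3/2) = 1/4. y₃ = (−3/2) − (1/4)·((−3/2) − (−1))/((1/4) − 1) = −5/3.

−5/3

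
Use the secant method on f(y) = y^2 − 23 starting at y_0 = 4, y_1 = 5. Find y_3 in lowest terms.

211/44

f(4) = −7, f(5) = 2. y_2 = 5 − 2·(5 − 4)/(2 − (−7)) = 43/9.
f(5) = 2, f(43/9) = −14/81. y_3 = (43/9) − (−14/81)·((43/9) − 5)/((−14/81) − 2) = 211/44.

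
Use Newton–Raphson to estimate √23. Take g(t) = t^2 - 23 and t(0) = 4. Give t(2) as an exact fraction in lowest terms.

g'(t) = 2t.
g(4) = -7, g'(4) = 8, so t(1) = 4 - (-7)/8 = 39/8.
g(39/8) = 49/64, g'(39/8) = 39/4, so t(2) = (39/8) - (49/64)/(39/4) = 2993/624.

2993/624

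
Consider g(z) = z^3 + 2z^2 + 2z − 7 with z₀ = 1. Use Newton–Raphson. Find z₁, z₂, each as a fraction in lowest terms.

g'(z) = 3z^2 + 4z + 2.
g(1) = −2, g'(1) = 9, so z₁ = 1 − (−2)/9 = 11/9.
g(11/9) = 188/729, g'(11/9) = 307/27, so z₂ = (11/9) − (188/729)/(307/27) = 9943/8289.

z₁ = 11/9, z₂ = 9943/8289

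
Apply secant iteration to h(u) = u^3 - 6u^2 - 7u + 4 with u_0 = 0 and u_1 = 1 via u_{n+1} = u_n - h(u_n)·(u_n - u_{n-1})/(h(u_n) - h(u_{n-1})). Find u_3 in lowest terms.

25/61

h(0) = 4, h(1) = -8. u_2 = 1 - (-8)·(1 - 0)/((-8) - 4) = 1/3.
h(1) = -8, h(1/3) = 28/27. u_3 = (1/3) - (28/27)·((1/3) - 1)/((28/27) - (-8)) = 25/61.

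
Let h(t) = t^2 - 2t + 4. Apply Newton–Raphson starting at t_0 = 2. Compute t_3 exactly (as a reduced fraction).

h'(t) = 2t - 2.
h(2) = 4, h'(2) = 2, so t_1 = 2 - 4/2 = 0.
h(0) = 4, h'(0) = -2, so t_2 = 0 - 4/(-2) = 2.
h(2) = 4, h'(2) = 2, so t_3 = 2 - 4/2 = 0.

0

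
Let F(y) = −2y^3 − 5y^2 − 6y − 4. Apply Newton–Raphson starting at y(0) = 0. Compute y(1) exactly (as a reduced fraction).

−2/3

F'(y) = −6y^2 − 10y − 6.
F(0) = −4, F'(0) = −6, so y(1) = 0 − (−4)/(−6) = −2/3.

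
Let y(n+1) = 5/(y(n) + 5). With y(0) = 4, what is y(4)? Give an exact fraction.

59/69

y(1) = 5/(4 + 5) = 5/9.
y(2) = 5/(5/9 + 5) = 9/10.
y(3) = 5/(9/10 + 5) = 50/59.
y(4) = 5/(50/59 + 5) = 59/69.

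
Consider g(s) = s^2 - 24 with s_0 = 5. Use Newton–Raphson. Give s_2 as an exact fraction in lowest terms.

g'(s) = 2s.
g(5) = 1, g'(5) = 10, so s_1 = 5 - 1/10 = 49/10.
g(49/10) = 1/100, g'(49/10) = 49/5, so s_2 = (49/10) - (1/100)/(49/5) = 4801/980.

4801/980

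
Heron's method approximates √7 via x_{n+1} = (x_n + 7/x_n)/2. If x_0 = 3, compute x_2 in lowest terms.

x_1 = (3 + 7/3)/2 = 8/3.
x_2 = (8/3 + 7/(8/3))/2 = 127/48.

127/48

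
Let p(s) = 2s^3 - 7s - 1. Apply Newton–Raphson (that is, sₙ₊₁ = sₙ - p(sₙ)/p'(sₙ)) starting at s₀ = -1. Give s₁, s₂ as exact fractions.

p'(s) = 6s^2 - 7.
p(-1) = 4, p'(-1) = -1, so s₁ = (-1) - 4/(-1) = 3.
p(3) = 32, p'(3) = 47, so s₂ = 3 - 32/47 = 109/47.

s₁ = 3, s₂ = 109/47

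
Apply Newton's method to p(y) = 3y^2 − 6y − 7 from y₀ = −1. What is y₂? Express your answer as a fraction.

p'(y) = 6y − 6.
p(−1) = 2, p'(−1) = −12, so y₁ = (−1) − 2/(−12) = −5/6.
p(−5/6) = 1/12, p'(−5/6) = −11, so y₂ = (−5/6) − (1/12)/(−11) = −109/132.

−109/132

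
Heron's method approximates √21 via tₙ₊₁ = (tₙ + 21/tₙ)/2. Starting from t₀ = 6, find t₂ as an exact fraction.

t₁ = (6 + 21/6)/2 = 19/4.
t₂ = (19/4 + 21/(19/4))/2 = 697/152.

697/152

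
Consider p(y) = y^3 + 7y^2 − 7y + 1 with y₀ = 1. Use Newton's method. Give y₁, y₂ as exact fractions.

y₁ = 4/5, y₂ = 563/765

p'(y) = 3y^2 + 14y − 7.
p(1) = 2, p'(1) = 10, so y₁ = 1 − 2/10 = 4/5.
p(4/5) = 49/125, p'(4/5) = 153/25, so y₂ = (4/5) − (49/125)/(153/25) = 563/765.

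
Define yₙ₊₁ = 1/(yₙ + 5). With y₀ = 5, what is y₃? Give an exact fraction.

y₁ = 1/(5 + 5) = 1/10.
y₂ = 1/(1/10 + 5) = 10/51.
y₃ = 1/(10/51 + 5) = 51/265.

51/265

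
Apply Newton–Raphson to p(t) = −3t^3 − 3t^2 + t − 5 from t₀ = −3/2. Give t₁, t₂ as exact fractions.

p'(t) = −9t^2 − 6t + 1.
p(−3/2) = −25/8, p'(−3/2) = −41/4, so t₁ = (−3/2) − (−25/8)/(−41/4) = −74/41.
p(−74/41) = 73125/68921, p'(−74/41) = −29399/1681, so t₂ = (−74/41) − (73125/68921)/(−29399/1681) = −2102401/1205359.

t₁ = −74/41, t₂ = −2102401/1205359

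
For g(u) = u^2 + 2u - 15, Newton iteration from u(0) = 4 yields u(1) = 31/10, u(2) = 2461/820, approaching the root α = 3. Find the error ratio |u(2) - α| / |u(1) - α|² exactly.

5/41

u(1) - α = 31/10 - 3 = 1/10, so |u(1) - α| = 1/10.
u(2) - α = 2461/820 - 3 = 1/820, so |u(2) - α| = 1/820.
|u(1) - α|² = 1/100.
Ratio = (1/820) / (1/100) = 5/41.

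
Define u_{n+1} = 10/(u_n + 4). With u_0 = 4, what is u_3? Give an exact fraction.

u_1 = 10/(4 + 4) = 5/4.
u_2 = 10/(5/4 + 4) = 40/21.
u_3 = 10/(40/21 + 4) = 105/62.

105/62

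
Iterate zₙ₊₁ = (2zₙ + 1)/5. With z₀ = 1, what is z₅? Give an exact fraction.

z₁ = (2·1 + 1)/5 = 3/5.
z₂ = (2·(3/5) + 1)/5 = 11/25.
z₃ = (2·(11/25) + 1)/5 = 47/125.
z₄ = (2·(47/125) + 1)/5 = 219/625.
z₅ = (2·(219/625) + 1)/5 = 1063/3125.

1063/3125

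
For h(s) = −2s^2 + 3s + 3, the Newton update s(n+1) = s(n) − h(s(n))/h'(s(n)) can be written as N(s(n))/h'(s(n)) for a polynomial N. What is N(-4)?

h'(s) = −4s + 3.
N(s) = s·h'(s) − h(s) = s·(−4s + 3) − (−2s^2 + 3s + 3) = −2s^2 − 3.
N(-4) = −35.

−35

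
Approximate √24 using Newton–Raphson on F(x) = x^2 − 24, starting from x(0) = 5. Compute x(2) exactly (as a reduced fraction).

F'(x) = 2x.
F(5) = 1, F'(5) = 10, so x(1) = 5 − 1/10 = 49/10.
F(49/10) = 1/100, F'(49/10) = 49/5, so x(2) = (49/10) − (1/100)/(49/5) = 4801/980.

4801/980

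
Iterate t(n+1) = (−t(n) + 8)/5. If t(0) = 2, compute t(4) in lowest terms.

t(1) = (−2 + 8)/5 = 6/5.
t(2) = (−(6/5) + 8)/5 = 34/25.
t(3) = (−(34/25) + 8)/5 = 166/125.
t(4) = (−(166/125) + 8)/5 = 834/625.

834/625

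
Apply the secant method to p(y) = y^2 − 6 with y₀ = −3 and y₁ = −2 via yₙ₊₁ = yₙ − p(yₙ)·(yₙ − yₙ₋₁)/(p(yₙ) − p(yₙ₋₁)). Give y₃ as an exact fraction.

p(−3) = 3, p(−2) = −2. y₂ = (−2) − (−2)·((−2) − (−3))/((−2) − 3) = −12/5.
p(−2) = −2, p(−12/5) = −6/25. y₃ = (−12/5) − (−6/25)·((−12/5) − (−2))/((−6/25) − (−2)) = −27/11.

−27/11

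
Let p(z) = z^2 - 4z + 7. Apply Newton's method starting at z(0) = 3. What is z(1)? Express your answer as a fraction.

1

p'(z) = 2z - 4.
p(3) = 4, p'(3) = 2, so z(1) = 3 - 4/2 = 1.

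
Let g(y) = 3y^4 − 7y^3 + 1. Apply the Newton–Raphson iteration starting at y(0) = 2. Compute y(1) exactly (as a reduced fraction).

g'(y) = 12y^3 − 21y^2.
g(2) = −7, g'(2) = 12, so y(1) = 2 − (−7)/12 = 31/12.

31/12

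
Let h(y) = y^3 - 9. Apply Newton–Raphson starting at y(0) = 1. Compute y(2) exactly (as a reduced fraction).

h'(y) = 3y^2.
h(1) = -8, h'(1) = 3, so y(1) = 1 - (-8)/3 = 11/3.
h(11/3) = 1088/27, h'(11/3) = 121/3, so y(2) = (11/3) - (1088/27)/(121/3) = 2905/1089.

2905/1089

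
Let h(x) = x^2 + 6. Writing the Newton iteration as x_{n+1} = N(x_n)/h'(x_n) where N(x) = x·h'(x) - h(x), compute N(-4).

h'(x) = 2x.
N(x) = x·h'(x) - h(x) = x·(2x) - (x^2 + 6) = x^2 - 6.
N(-4) = 10.

10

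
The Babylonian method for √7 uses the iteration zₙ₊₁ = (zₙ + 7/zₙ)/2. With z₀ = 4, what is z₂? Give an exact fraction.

977/368

z₁ = (4 + 7/4)/2 = 23/8.
z₂ = (23/8 + 7/(23/8))/2 = 977/368.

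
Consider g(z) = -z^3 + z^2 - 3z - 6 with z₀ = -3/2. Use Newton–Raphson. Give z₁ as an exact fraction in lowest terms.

g'(z) = -3z^2 + 2z - 3.
g(-3/2) = 33/8, g'(-3/2) = -51/4, so z₁ = (-3/2) - (33/8)/(-51/4) = -20/17.

-20/17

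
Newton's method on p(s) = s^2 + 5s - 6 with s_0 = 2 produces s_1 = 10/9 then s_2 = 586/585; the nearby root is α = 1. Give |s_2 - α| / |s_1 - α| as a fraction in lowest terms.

1/65

s_1 - α = 10/9 - 1 = 1/9, so |s_1 - α| = 1/9.
s_2 - α = 586/585 - 1 = 1/585, so |s_2 - α| = 1/585.
Ratio = (1/585) / (1/9) = 1/65.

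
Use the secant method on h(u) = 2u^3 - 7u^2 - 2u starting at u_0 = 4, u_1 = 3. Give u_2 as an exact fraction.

84/23

h(4) = 8, h(3) = -15. u_2 = 3 - (-15)·(3 - 4)/((-15) - 8) = 84/23.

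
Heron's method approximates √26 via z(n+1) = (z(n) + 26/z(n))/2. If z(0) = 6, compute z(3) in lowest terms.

7196593/1411368

z(1) = (6 + 26/6)/2 = 31/6.
z(2) = (31/6 + 26/(31/6))/2 = 1897/372.
z(3) = (1897/372 + 26/(1897/372))/2 = 7196593/1411368.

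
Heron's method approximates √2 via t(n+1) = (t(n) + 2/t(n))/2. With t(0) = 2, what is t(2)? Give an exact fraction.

t(1) = (2 + 2/2)/2 = 3/2.
t(2) = (3/2 + 2/(3/2))/2 = 17/12.

17/12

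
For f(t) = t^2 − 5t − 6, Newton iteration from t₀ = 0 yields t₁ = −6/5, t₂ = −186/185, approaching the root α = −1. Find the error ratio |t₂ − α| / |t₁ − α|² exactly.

5/37

t₁ − α = −6/5 − (−1) = −6/5 + 1 = −1/5, so |t₁ − α| = 1/5.
t₂ − α = −186/185 − (−1) = −186/185 + 1 = −1/185, so |t₂ − α| = 1/185.
|t₁ − α|² = 1/25.
Ratio = (1/185) / (1/25) = 5/37.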